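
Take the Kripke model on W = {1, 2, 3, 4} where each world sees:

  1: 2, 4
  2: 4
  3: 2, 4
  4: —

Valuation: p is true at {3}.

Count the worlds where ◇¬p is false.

1: successors {2, 4}; ¬p there: 2:T, 4:T. ✓
2: successors {4}; ¬p there: 4:T. ✓
3: successors {2, 4}; ¬p there: 2:T, 4:T. ✓
4: no successors, so ◇¬p fails. ✗
Satisfying worlds: {1, 2, 3}.
So ◇¬p fails at the other 1 world.

1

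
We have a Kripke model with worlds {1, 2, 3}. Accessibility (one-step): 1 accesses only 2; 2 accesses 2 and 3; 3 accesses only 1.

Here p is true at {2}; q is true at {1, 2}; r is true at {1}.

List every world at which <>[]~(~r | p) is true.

{2}

1: successors {2}; []~(~r | p) there: 2:F. ✗
2: successors {2, 3}; []~(~r | p) there: 2:F, 3:T. ✓
3: successors {1}; []~(~r | p) there: 1:F. ✗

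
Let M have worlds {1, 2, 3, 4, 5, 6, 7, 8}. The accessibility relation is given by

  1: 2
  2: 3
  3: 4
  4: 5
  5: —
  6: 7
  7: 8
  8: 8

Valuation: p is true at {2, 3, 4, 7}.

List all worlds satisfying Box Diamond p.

{1, 2, 5}

1: successors {2}; Diamond p there: 2:T. ✓
2: successors {3}; Diamond p there: 3:T. ✓
3: successors {4}; Diamond p there: 4:F. ✗
4: successors {5}; Diamond p there: 5:F. ✗
5: no successors, so Box Diamond p holds vacuously. ✓
6: successors {7}; Diamond p there: 7:F. ✗
7: successors {8}; Diamond p there: 8:F. ✗
8: successors {8}; Diamond p there: 8:F. ✗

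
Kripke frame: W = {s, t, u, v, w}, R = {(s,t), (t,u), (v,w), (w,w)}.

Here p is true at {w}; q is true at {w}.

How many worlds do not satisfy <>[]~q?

3

s: successors {t}; []~q there: t:T. ✓
t: successors {u}; []~q there: u:T. ✓
u: no successors, so <>[]~q fails. ✗
v: successors {w}; []~q there: w:F. ✗
w: successors {w}; []~q there: w:F. ✗
Satisfying worlds: {s, t}.
So <>[]~q fails at the other 3 worlds.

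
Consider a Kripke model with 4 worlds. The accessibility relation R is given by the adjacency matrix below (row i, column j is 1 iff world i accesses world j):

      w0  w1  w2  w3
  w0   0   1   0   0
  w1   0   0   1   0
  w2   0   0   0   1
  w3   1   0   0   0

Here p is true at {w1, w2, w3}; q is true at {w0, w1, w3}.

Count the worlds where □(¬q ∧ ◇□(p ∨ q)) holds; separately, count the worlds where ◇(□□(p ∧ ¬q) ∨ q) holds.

1 and 3

For □(¬q ∧ ◇□(p ∨ q)):
w0: successors {w1}; ¬q ∧ ◇□(p ∨ q) there: w1:F. ✗
w1: successors {w2}; ¬q ∧ ◇□(p ∨ q) there: w2:T. ✓
w2: successors {w3}; ¬q ∧ ◇□(p ∨ q) there: w3:F. ✗
w3: successors {w0}; ¬q ∧ ◇□(p ∨ q) there: w0:F. ✗
— 1 world.
For ◇(□□(p ∧ ¬q) ∨ q):
w0: successors {w1}; □□(p ∧ ¬q) ∨ q there: w1:T. ✓
w1: successors {w2}; □□(p ∧ ¬q) ∨ q there: w2:F. ✗
w2: successors {w3}; □□(p ∧ ¬q) ∨ q there: w3:T. ✓
w3: successors {w0}; □□(p ∧ ¬q) ∨ q there: w0:T. ✓
— 3 worlds.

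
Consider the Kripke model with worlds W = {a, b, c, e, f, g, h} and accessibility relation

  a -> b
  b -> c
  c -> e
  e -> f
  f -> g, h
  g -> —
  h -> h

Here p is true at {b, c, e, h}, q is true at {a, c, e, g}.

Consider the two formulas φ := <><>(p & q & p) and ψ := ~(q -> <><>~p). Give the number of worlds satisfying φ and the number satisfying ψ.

2 and 2

For <><>(p & q & p):
a: successors {b}; <>(p & q & p) there: b:T. ✓
b: successors {c}; <>(p & q & p) there: c:T. ✓
c: successors {e}; <>(p & q & p) there: e:F. ✗
e: successors {f}; <>(p & q & p) there: f:F. ✗
f: successors {g, h}; <>(p & q & p) there: g:F, h:F. ✗
g: no successors, so <><>(p & q & p) fails. ✗
h: successors {h}; <>(p & q & p) there: h:F. ✗
— 2 worlds.
For ~(q -> <><>~p):
a: q -> <><>~p is F. ✓
b: q -> <><>~p is T. ✗
c: q -> <><>~p is T. ✗
e: q -> <><>~p is T. ✗
f: q -> <><>~p is T. ✗
g: q -> <><>~p is F. ✓
h: q -> <><>~p is T. ✗
— 2 worlds.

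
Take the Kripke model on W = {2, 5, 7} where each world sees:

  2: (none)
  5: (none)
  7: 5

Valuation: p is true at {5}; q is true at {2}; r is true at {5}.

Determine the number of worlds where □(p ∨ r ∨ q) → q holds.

2: □(p ∨ r ∨ q) is T, q is T. ✓
5: □(p ∨ r ∨ q) is T, q is F. ✗
7: □(p ∨ r ∨ q) is T, q is F. ✗
Satisfying worlds: {2}.

1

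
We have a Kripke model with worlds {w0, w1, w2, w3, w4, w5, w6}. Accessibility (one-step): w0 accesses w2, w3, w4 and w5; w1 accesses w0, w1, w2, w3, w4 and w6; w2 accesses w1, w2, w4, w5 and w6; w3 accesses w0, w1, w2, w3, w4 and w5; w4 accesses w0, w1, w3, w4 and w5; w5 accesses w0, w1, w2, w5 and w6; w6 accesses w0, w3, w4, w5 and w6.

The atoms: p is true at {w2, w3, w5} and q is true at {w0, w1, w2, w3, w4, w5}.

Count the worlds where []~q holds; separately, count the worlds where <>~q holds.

For []~q:
w0: successors {w2, w3, w4, w5}; ~q there: w2:F, w3:F, w4:F, w5:F. ✗
w1: successors {w0, w1, w2, w3, w4, w6}; ~q there: w0:F, w1:F, w2:F, w3:F, w4:F, w6:T. ✗
w2: successors {w1, w2, w4, w5, w6}; ~q there: w1:F, w2:F, w4:F, w5:F, w6:T. ✗
w3: successors {w0, w1, w2, w3, w4, w5}; ~q there: w0:F, w1:F, w2:F, w3:F, w4:F, w5:F. ✗
w4: successors {w0, w1, w3, w4, w5}; ~q there: w0:F, w1:F, w3:F, w4:F, w5:F. ✗
w5: successors {w0, w1, w2, w5, w6}; ~q there: w0:F, w1:F, w2:F, w5:F, w6:T. ✗
w6: successors {w0, w3, w4, w5, w6}; ~q there: w0:F, w3:F, w4:F, w5:F, w6:T. ✗
— 0 worlds.
For <>~q:
w0: successors {w2, w3, w4, w5}; ~q there: w2:F, w3:F, w4:F, w5:F. ✗
w1: successors {w0, w1, w2, w3, w4, w6}; ~q there: w0:F, w1:F, w2:F, w3:F, w4:F, w6:T. ✓
w2: successors {w1, w2, w4, w5, w6}; ~q there: w1:F, w2:F, w4:F, w5:F, w6:T. ✓
w3: successors {w0, w1, w2, w3, w4, w5}; ~q there: w0:F, w1:F, w2:F, w3:F, w4:F, w5:F. ✗
w4: successors {w0, w1, w3, w4, w5}; ~q there: w0:F, w1:F, w3:F, w4:F, w5:F. ✗
w5: successors {w0, w1, w2, w5, w6}; ~q there: w0:F, w1:F, w2:F, w5:F, w6:T. ✓
w6: successors {w0, w3, w4, w5, w6}; ~q there: w0:F, w3:F, w4:F, w5:F, w6:T. ✓
— 4 worlds.

0 and 4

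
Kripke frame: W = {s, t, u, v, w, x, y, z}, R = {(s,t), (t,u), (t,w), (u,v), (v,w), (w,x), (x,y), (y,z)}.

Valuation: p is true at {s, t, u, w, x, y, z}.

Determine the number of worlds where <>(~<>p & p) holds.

s: successors {t}; ~<>p & p there: t:F. ✗
t: successors {u, w}; ~<>p & p there: u:T, w:F. ✓
u: successors {v}; ~<>p & p there: v:F. ✗
v: successors {w}; ~<>p & p there: w:F. ✗
w: successors {x}; ~<>p & p there: x:F. ✗
x: successors {y}; ~<>p & p there: y:F. ✗
y: successors {z}; ~<>p & p there: z:T. ✓
z: no successors, so <>(~<>p & p) fails. ✗
Satisfying worlds: {t, y}.

2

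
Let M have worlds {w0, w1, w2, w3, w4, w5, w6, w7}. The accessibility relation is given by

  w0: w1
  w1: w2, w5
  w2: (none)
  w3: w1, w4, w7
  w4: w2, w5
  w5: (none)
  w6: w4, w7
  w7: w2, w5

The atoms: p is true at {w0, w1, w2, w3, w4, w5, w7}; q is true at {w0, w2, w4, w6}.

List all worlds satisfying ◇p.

{w0, w1, w3, w4, w6, w7}

w0: successors {w1}; p there: w1:T. ✓
w1: successors {w2, w5}; p there: w2:T, w5:T. ✓
w2: no successors, so ◇p fails. ✗
w3: successors {w1, w4, w7}; p there: w1:T, w4:T, w7:T. ✓
w4: successors {w2, w5}; p there: w2:T, w5:T. ✓
w5: no successors, so ◇p fails. ✗
w6: successors {w4, w7}; p there: w4:T, w7:T. ✓
w7: successors {w2, w5}; p there: w2:T, w5:T. ✓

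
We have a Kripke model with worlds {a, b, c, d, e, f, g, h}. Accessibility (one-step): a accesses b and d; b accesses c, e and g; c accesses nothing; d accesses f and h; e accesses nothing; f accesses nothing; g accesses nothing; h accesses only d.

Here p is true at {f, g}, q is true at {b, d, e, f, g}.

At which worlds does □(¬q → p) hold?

a: successors {b, d}; ¬q → p there: b:T, d:T. ✓
b: successors {c, e, g}; ¬q → p there: c:F, e:T, g:T. ✗
c: no successors, so □(¬q → p) holds vacuously. ✓
d: successors {f, h}; ¬q → p there: f:T, h:F. ✗
e: no successors, so □(¬q → p) holds vacuously. ✓
f: no successors, so □(¬q → p) holds vacuously. ✓
g: no successors, so □(¬q → p) holds vacuously. ✓
h: successors {d}; ¬q → p there: d:T. ✓

{a, c, e, f, g, h}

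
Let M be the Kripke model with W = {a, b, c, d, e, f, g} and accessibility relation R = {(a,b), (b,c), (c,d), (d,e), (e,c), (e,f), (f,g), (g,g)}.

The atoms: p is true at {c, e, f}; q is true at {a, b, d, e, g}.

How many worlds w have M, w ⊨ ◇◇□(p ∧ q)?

a: successors {b}; ◇□(p ∧ q) there: b:F. ✗
b: successors {c}; ◇□(p ∧ q) there: c:T. ✓
c: successors {d}; ◇□(p ∧ q) there: d:F. ✗
d: successors {e}; ◇□(p ∧ q) there: e:F. ✗
e: successors {c, f}; ◇□(p ∧ q) there: c:T, f:F. ✓
f: successors {g}; ◇□(p ∧ q) there: g:F. ✗
g: successors {g}; ◇□(p ∧ q) there: g:F. ✗
Satisfying worlds: {b, e}.

2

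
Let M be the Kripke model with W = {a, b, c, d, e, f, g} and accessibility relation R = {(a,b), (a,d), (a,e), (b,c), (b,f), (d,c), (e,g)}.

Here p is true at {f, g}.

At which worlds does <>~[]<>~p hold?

a: successors {b, d, e}; ~[]<>~p there: b:T, d:T, e:T. ✓
b: successors {c, f}; ~[]<>~p there: c:F, f:F. ✗
c: no successors, so <>~[]<>~p fails. ✗
d: successors {c}; ~[]<>~p there: c:F. ✗
e: successors {g}; ~[]<>~p there: g:F. ✗
f: no successors, so <>~[]<>~p fails. ✗
g: no successors, so <>~[]<>~p fails. ✗

{a}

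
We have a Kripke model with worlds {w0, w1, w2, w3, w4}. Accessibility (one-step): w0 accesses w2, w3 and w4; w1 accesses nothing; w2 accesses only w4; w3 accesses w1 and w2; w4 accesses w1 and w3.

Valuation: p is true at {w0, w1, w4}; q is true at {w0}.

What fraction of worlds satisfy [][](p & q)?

1/5

w0: successors {w2, w3, w4}; [](p & q) there: w2:F, w3:F, w4:F. ✗
w1: no successors, so [][](p & q) holds vacuously. ✓
w2: successors {w4}; [](p & q) there: w4:F. ✗
w3: successors {w1, w2}; [](p & q) there: w1:T, w2:F. ✗
w4: successors {w1, w3}; [](p & q) there: w1:T, w3:F. ✗
That's 1 of 5 worlds, so 1/5.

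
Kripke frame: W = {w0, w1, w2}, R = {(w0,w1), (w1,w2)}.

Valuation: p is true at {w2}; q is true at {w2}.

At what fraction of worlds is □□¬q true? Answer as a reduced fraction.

2/3

w0: successors {w1}; □¬q there: w1:F. ✗
w1: successors {w2}; □¬q there: w2:T. ✓
w2: no successors, so □□¬q holds vacuously. ✓
That's 2 of 3 worlds, so 2/3.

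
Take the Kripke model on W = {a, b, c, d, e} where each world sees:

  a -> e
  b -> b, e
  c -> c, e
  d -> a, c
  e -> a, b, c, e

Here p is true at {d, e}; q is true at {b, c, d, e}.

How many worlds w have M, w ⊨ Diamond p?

a: successors {e}; p there: e:T. ✓
b: successors {b, e}; p there: b:F, e:T. ✓
c: successors {c, e}; p there: c:F, e:T. ✓
d: successors {a, c}; p there: a:F, c:F. ✗
e: successors {a, b, c, e}; p there: a:F, b:F, c:F, e:T. ✓
Satisfying worlds: {a, b, c, e}.

4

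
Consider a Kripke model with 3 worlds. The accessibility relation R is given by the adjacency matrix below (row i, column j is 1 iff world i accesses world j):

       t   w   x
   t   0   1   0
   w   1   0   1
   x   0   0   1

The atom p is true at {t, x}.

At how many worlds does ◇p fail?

1

t: successors {w}; p there: w:F. ✗
w: successors {t, x}; p there: t:T, x:T. ✓
x: successors {x}; p there: x:T. ✓
Satisfying worlds: {w, x}.
So ◇p fails at the other 1 world.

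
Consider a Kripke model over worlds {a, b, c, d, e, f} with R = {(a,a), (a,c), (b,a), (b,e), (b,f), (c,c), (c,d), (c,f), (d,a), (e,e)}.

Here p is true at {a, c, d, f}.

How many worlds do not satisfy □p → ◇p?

a: □p is T, ◇p is T. ✓
b: □p is F, ◇p is T. ✓
c: □p is T, ◇p is T. ✓
d: □p is T, ◇p is T. ✓
e: □p is F, ◇p is F. ✓
f: □p is T, ◇p is F. ✗
Satisfying worlds: {a, b, c, d, e}.
So □p → ◇p fails at the other 1 world.

1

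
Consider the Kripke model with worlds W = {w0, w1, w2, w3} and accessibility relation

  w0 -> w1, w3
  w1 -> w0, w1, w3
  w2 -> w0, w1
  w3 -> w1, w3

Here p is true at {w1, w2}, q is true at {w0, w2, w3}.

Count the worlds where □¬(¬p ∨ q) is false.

4

w0: successors {w1, w3}; ¬(¬p ∨ q) there: w1:T, w3:F. ✗
w1: successors {w0, w1, w3}; ¬(¬p ∨ q) there: w0:F, w1:T, w3:F. ✗
w2: successors {w0, w1}; ¬(¬p ∨ q) there: w0:F, w1:T. ✗
w3: successors {w1, w3}; ¬(¬p ∨ q) there: w1:T, w3:F. ✗
Satisfying worlds: ∅.
So □¬(¬p ∨ q) fails at the other 4 worlds.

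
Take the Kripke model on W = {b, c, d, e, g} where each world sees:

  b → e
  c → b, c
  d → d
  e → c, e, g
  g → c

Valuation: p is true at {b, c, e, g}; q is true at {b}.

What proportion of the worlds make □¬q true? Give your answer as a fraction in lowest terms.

4/5

b: successors {e}; ¬q there: e:T. ✓
c: successors {b, c}; ¬q there: b:F, c:T. ✗
d: successors {d}; ¬q there: d:T. ✓
e: successors {c, e, g}; ¬q there: c:T, e:T, g:T. ✓
g: successors {c}; ¬q there: c:T. ✓
That's 4 of 5 worlds, so 4/5.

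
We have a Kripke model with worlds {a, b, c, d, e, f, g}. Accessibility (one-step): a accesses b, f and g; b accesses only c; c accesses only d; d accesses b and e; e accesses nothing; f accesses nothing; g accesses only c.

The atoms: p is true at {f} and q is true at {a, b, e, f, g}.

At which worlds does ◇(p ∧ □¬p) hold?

{a}

a: successors {b, f, g}; p ∧ □¬p there: b:F, f:T, g:F. ✓
b: successors {c}; p ∧ □¬p there: c:F. ✗
c: successors {d}; p ∧ □¬p there: d:F. ✗
d: successors {b, e}; p ∧ □¬p there: b:F, e:F. ✗
e: no successors, so ◇(p ∧ □¬p) fails. ✗
f: no successors, so ◇(p ∧ □¬p) fails. ✗
g: successors {c}; p ∧ □¬p there: c:F. ✗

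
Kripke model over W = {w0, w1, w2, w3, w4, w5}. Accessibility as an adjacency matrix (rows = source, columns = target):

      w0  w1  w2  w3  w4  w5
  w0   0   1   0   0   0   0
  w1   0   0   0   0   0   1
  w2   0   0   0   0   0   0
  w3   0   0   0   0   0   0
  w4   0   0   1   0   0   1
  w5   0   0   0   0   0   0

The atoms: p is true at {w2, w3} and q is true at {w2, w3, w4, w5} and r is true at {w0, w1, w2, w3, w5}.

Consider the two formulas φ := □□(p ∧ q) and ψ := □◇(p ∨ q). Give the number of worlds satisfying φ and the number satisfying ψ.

5 and 4

For □□(p ∧ q):
w0: successors {w1}; □(p ∧ q) there: w1:F. ✗
w1: successors {w5}; □(p ∧ q) there: w5:T. ✓
w2: no successors, so □□(p ∧ q) holds vacuously. ✓
w3: no successors, so □□(p ∧ q) holds vacuously. ✓
w4: successors {w2, w5}; □(p ∧ q) there: w2:T, w5:T. ✓
w5: no successors, so □□(p ∧ q) holds vacuously. ✓
— 5 worlds.
For □◇(p ∨ q):
w0: successors {w1}; ◇(p ∨ q) there: w1:T. ✓
w1: successors {w5}; ◇(p ∨ q) there: w5:F. ✗
w2: no successors, so □◇(p ∨ q) holds vacuously. ✓
w3: no successors, so □◇(p ∨ q) holds vacuously. ✓
w4: successors {w2, w5}; ◇(p ∨ q) there: w2:F, w5:F. ✗
w5: no successors, so □◇(p ∨ q) holds vacuously. ✓
— 4 worlds.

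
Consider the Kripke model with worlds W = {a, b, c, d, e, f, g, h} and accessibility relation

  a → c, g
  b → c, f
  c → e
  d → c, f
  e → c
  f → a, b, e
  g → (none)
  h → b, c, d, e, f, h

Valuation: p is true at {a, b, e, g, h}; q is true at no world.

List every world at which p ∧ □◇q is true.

{g}

a: p is T, □◇q is F. ✗
b: p is T, □◇q is F. ✗
c: p is F, □◇q is F. ✗
d: p is F, □◇q is F. ✗
e: p is T, □◇q is F. ✗
f: p is F, □◇q is F. ✗
g: p is T, □◇q is T. ✓
h: p is T, □◇q is F. ✗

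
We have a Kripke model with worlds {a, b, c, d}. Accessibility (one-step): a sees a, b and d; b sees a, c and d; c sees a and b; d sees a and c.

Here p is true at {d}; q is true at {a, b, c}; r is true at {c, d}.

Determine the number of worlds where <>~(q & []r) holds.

a: successors {a, b, d}; ~(q & []r) there: a:T, b:T, d:T. ✓
b: successors {a, c, d}; ~(q & []r) there: a:T, c:T, d:T. ✓
c: successors {a, b}; ~(q & []r) there: a:T, b:T. ✓
d: successors {a, c}; ~(q & []r) there: a:T, c:T. ✓
Satisfying worlds: {a, b, c, d}.

4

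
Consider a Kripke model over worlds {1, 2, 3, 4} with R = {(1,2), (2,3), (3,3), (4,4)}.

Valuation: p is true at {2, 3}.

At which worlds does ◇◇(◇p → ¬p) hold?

{4}

1: successors {2}; ◇(◇p → ¬p) there: 2:F. ✗
2: successors {3}; ◇(◇p → ¬p) there: 3:F. ✗
3: successors {3}; ◇(◇p → ¬p) there: 3:F. ✗
4: successors {4}; ◇(◇p → ¬p) there: 4:T. ✓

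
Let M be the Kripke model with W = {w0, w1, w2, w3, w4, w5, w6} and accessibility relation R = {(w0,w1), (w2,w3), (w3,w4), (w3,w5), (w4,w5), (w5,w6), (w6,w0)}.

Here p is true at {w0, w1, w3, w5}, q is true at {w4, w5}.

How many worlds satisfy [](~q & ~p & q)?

1

w0: successors {w1}; ~q & ~p & q there: w1:F. ✗
w1: no successors, so [](~q & ~p & q) holds vacuously. ✓
w2: successors {w3}; ~q & ~p & q there: w3:F. ✗
w3: successors {w4, w5}; ~q & ~p & q there: w4:F, w5:F. ✗
w4: successors {w5}; ~q & ~p & q there: w5:F. ✗
w5: successors {w6}; ~q & ~p & q there: w6:F. ✗
w6: successors {w0}; ~q & ~p & q there: w0:F. ✗
Satisfying worlds: {w1}.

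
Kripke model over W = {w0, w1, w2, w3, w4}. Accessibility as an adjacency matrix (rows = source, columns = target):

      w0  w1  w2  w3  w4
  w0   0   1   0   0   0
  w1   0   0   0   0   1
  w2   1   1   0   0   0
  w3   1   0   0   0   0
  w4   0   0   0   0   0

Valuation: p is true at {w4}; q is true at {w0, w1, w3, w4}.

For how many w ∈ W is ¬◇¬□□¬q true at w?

w0: ◇¬□□¬q is F. ✓
w1: ◇¬□□¬q is F. ✓
w2: ◇¬□□¬q is T. ✗
w3: ◇¬□□¬q is T. ✗
w4: ◇¬□□¬q is F. ✓
Satisfying worlds: {w0, w1, w4}.

3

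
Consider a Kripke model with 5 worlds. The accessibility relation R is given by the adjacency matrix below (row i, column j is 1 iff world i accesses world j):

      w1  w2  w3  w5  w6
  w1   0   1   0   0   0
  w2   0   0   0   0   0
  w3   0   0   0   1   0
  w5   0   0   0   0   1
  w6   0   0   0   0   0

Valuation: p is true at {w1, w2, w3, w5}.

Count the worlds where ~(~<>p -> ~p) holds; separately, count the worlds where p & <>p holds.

For ~(~<>p -> ~p):
w1: ~<>p -> ~p is T. ✗
w2: ~<>p -> ~p is F. ✓
w3: ~<>p -> ~p is T. ✗
w5: ~<>p -> ~p is F. ✓
w6: ~<>p -> ~p is T. ✗
— 2 worlds.
For p & <>p:
w1: p is T, <>p is T. ✓
w2: p is T, <>p is F. ✗
w3: p is T, <>p is T. ✓
w5: p is T, <>p is F. ✗
w6: p is F, <>p is F. ✗
— 2 worlds.

2 and 2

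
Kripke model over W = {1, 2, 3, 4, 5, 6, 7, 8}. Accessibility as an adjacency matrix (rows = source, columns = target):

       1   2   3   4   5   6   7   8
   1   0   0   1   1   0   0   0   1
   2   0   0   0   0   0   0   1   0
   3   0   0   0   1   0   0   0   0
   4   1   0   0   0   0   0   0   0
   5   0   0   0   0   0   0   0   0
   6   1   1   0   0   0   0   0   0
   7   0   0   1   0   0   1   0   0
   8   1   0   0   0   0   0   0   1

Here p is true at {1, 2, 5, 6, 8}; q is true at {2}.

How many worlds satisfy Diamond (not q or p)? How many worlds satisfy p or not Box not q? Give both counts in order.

7 and 5

For Diamond (not q or p):
1: successors {3, 4, 8}; not q or p there: 3:T, 4:T, 8:T. ✓
2: successors {7}; not q or p there: 7:T. ✓
3: successors {4}; not q or p there: 4:T. ✓
4: successors {1}; not q or p there: 1:T. ✓
5: no successors, so Diamond (not q or p) fails. ✗
6: successors {1, 2}; not q or p there: 1:T, 2:T. ✓
7: successors {3, 6}; not q or p there: 3:T, 6:T. ✓
8: successors {1, 8}; not q or p there: 1:T, 8:T. ✓
— 7 worlds.
For p or not Box not q:
1: p is T, not Box not q is F. ✓
2: p is T, not Box not q is F. ✓
3: p is F, not Box not q is F. ✗
4: p is F, not Box not q is F. ✗
5: p is T, not Box not q is F. ✓
6: p is T, not Box not q is T. ✓
7: p is F, not Box not q is F. ✗
8: p is T, not Box not q is F. ✓
— 5 worlds.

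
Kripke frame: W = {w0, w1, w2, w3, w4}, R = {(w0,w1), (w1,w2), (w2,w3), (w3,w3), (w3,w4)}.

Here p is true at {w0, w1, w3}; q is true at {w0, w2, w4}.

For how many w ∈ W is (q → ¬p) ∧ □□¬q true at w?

2

w0: q → ¬p is F, □□¬q is F. ✗
w1: q → ¬p is T, □□¬q is T. ✓
w2: q → ¬p is T, □□¬q is F. ✗
w3: q → ¬p is T, □□¬q is F. ✗
w4: q → ¬p is T, □□¬q is T. ✓
Satisfying worlds: {w1, w4}.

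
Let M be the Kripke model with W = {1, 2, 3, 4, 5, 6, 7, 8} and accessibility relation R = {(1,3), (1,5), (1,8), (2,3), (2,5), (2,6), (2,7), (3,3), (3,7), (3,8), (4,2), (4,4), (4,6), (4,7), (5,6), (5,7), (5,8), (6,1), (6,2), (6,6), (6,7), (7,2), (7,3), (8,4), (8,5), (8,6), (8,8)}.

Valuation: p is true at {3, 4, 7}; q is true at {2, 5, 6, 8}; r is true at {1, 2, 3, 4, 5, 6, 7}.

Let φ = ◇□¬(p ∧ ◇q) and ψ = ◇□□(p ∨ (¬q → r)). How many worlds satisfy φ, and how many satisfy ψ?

For ◇□¬(p ∧ ◇q):
1: successors {3, 5, 8}; □¬(p ∧ ◇q) there: 3:F, 5:F, 8:F. ✗
2: successors {3, 5, 6, 7}; □¬(p ∧ ◇q) there: 3:F, 5:F, 6:F, 7:F. ✗
3: successors {3, 7, 8}; □¬(p ∧ ◇q) there: 3:F, 7:F, 8:F. ✗
4: successors {2, 4, 6, 7}; □¬(p ∧ ◇q) there: 2:F, 4:F, 6:F, 7:F. ✗
5: successors {6, 7, 8}; □¬(p ∧ ◇q) there: 6:F, 7:F, 8:F. ✗
6: successors {1, 2, 6, 7}; □¬(p ∧ ◇q) there: 1:F, 2:F, 6:F, 7:F. ✗
7: successors {2, 3}; □¬(p ∧ ◇q) there: 2:F, 3:F. ✗
8: successors {4, 5, 6, 8}; □¬(p ∧ ◇q) there: 4:F, 5:F, 6:F, 8:F. ✗
— 0 worlds.
For ◇□□(p ∨ (¬q → r)):
1: successors {3, 5, 8}; □□(p ∨ (¬q → r)) there: 3:T, 5:T, 8:T. ✓
2: successors {3, 5, 6, 7}; □□(p ∨ (¬q → r)) there: 3:T, 5:T, 6:T, 7:T. ✓
3: successors {3, 7, 8}; □□(p ∨ (¬q → r)) there: 3:T, 7:T, 8:T. ✓
4: successors {2, 4, 6, 7}; □□(p ∨ (¬q → r)) there: 2:T, 4:T, 6:T, 7:T. ✓
5: successors {6, 7, 8}; □□(p ∨ (¬q → r)) there: 6:T, 7:T, 8:T. ✓
6: successors {1, 2, 6, 7}; □□(p ∨ (¬q → r)) there: 1:T, 2:T, 6:T, 7:T. ✓
7: successors {2, 3}; □□(p ∨ (¬q → r)) there: 2:T, 3:T. ✓
8: successors {4, 5, 6, 8}; □□(p ∨ (¬q → r)) there: 4:T, 5:T, 6:T, 8:T. ✓
— 8 worlds.

0 and 8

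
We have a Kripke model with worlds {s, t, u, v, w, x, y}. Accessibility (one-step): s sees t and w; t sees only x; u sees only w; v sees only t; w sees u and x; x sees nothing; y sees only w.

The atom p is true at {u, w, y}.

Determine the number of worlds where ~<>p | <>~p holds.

5

s: ~<>p is F, <>~p is T. ✓
t: ~<>p is T, <>~p is T. ✓
u: ~<>p is F, <>~p is F. ✗
v: ~<>p is T, <>~p is T. ✓
w: ~<>p is F, <>~p is T. ✓
x: ~<>p is T, <>~p is F. ✓
y: ~<>p is F, <>~p is F. ✗
Satisfying worlds: {s, t, v, w, x}.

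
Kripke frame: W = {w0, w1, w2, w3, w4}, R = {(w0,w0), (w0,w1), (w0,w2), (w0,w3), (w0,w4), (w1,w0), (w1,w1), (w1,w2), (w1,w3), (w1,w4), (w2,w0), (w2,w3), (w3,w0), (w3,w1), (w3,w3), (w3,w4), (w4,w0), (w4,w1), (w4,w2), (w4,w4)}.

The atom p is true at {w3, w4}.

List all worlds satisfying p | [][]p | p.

{w3, w4}

w0: p | [][]p is F, p is F. ✗
w1: p | [][]p is F, p is F. ✗
w2: p | [][]p is F, p is F. ✗
w3: p | [][]p is T, p is T. ✓
w4: p | [][]p is T, p is T. ✓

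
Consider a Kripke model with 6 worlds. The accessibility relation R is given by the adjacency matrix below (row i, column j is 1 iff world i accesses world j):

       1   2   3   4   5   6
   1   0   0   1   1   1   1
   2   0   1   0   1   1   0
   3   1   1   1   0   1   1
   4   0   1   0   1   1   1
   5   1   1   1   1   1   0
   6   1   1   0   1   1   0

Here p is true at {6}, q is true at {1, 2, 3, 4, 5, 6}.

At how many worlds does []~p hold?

3

1: successors {3, 4, 5, 6}; ~p there: 3:T, 4:T, 5:T, 6:F. ✗
2: successors {2, 4, 5}; ~p there: 2:T, 4:T, 5:T. ✓
3: successors {1, 2, 3, 5, 6}; ~p there: 1:T, 2:T, 3:T, 5:T, 6:F. ✗
4: successors {2, 4, 5, 6}; ~p there: 2:T, 4:T, 5:T, 6:F. ✗
5: successors {1, 2, 3, 4, 5}; ~p there: 1:T, 2:T, 3:T, 4:T, 5:T. ✓
6: successors {1, 2, 4, 5}; ~p there: 1:T, 2:T, 4:T, 5:T. ✓
Satisfying worlds: {2, 5, 6}.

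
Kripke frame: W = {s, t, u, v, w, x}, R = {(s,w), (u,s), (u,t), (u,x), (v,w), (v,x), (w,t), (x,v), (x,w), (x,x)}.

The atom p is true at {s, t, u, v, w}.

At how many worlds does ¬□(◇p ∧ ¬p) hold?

s: □(◇p ∧ ¬p) is F. ✓
t: □(◇p ∧ ¬p) is T. ✗
u: □(◇p ∧ ¬p) is F. ✓
v: □(◇p ∧ ¬p) is F. ✓
w: □(◇p ∧ ¬p) is F. ✓
x: □(◇p ∧ ¬p) is F. ✓
Satisfying worlds: {s, u, v, w, x}.

5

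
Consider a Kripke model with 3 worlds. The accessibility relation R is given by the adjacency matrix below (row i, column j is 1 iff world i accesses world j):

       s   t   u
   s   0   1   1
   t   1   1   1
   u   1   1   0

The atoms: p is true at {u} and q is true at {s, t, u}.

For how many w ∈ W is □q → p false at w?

2

s: □q is T, p is F. ✗
t: □q is T, p is F. ✗
u: □q is T, p is T. ✓
Satisfying worlds: {u}.
So □q → p fails at the other 2 worlds.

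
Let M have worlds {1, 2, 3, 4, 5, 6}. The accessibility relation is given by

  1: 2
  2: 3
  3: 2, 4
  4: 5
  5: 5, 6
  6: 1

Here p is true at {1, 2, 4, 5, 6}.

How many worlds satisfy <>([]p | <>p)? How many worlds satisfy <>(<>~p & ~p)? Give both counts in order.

5 and 0

For <>([]p | <>p):
1: successors {2}; []p | <>p there: 2:F. ✗
2: successors {3}; []p | <>p there: 3:T. ✓
3: successors {2, 4}; []p | <>p there: 2:F, 4:T. ✓
4: successors {5}; []p | <>p there: 5:T. ✓
5: successors {5, 6}; []p | <>p there: 5:T, 6:T. ✓
6: successors {1}; []p | <>p there: 1:T. ✓
— 5 worlds.
For <>(<>~p & ~p):
1: successors {2}; <>~p & ~p there: 2:F. ✗
2: successors {3}; <>~p & ~p there: 3:F. ✗
3: successors {2, 4}; <>~p & ~p there: 2:F, 4:F. ✗
4: successors {5}; <>~p & ~p there: 5:F. ✗
5: successors {5, 6}; <>~p & ~p there: 5:F, 6:F. ✗
6: successors {1}; <>~p & ~p there: 1:F. ✗
— 0 worlds.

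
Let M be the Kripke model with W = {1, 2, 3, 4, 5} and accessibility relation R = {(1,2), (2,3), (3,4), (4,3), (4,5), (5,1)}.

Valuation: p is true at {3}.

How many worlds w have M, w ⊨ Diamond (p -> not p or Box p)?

1: successors {2}; p -> not p or Box p there: 2:T. ✓
2: successors {3}; p -> not p or Box p there: 3:F. ✗
3: successors {4}; p -> not p or Box p there: 4:T. ✓
4: successors {3, 5}; p -> not p or Box p there: 3:F, 5:T. ✓
5: successors {1}; p -> not p or Box p there: 1:T. ✓
Satisfying worlds: {1, 3, 4, 5}.

4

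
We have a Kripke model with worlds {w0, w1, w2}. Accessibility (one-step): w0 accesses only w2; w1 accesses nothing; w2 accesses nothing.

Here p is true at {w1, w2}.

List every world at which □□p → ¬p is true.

w0: □□p is T, ¬p is T. ✓
w1: □□p is T, ¬p is F. ✗
w2: □□p is T, ¬p is F. ✗

{w0}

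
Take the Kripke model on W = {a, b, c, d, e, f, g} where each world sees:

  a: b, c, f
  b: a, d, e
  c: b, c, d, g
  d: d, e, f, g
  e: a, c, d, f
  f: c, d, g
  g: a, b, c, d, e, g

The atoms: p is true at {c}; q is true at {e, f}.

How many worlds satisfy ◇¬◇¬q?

a: successors {b, c, f}; ¬◇¬q there: b:F, c:F, f:F. ✗
b: successors {a, d, e}; ¬◇¬q there: a:F, d:F, e:F. ✗
c: successors {b, c, d, g}; ¬◇¬q there: b:F, c:F, d:F, g:F. ✗
d: successors {d, e, f, g}; ¬◇¬q there: d:F, e:F, f:F, g:F. ✗
e: successors {a, c, d, f}; ¬◇¬q there: a:F, c:F, d:F, f:F. ✗
f: successors {c, d, g}; ¬◇¬q there: c:F, d:F, g:F. ✗
g: successors {a, b, c, d, e, g}; ¬◇¬q there: a:F, b:F, c:F, d:F, e:F, g:F. ✗
Satisfying worlds: ∅.

0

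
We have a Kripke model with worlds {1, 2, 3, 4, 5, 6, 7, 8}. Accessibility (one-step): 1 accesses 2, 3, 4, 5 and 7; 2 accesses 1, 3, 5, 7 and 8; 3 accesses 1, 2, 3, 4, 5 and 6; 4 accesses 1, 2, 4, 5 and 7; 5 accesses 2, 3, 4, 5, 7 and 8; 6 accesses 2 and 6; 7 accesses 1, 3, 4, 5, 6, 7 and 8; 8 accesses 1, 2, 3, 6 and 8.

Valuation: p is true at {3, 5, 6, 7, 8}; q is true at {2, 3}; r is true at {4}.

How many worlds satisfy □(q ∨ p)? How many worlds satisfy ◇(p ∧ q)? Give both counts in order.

For □(q ∨ p):
1: successors {2, 3, 4, 5, 7}; q ∨ p there: 2:T, 3:T, 4:F, 5:T, 7:T. ✗
2: successors {1, 3, 5, 7, 8}; q ∨ p there: 1:F, 3:T, 5:T, 7:T, 8:T. ✗
3: successors {1, 2, 3, 4, 5, 6}; q ∨ p there: 1:F, 2:T, 3:T, 4:F, 5:T, 6:T. ✗
4: successors {1, 2, 4, 5, 7}; q ∨ p there: 1:F, 2:T, 4:F, 5:T, 7:T. ✗
5: successors {2, 3, 4, 5, 7, 8}; q ∨ p there: 2:T, 3:T, 4:F, 5:T, 7:T, 8:T. ✗
6: successors {2, 6}; q ∨ p there: 2:T, 6:T. ✓
7: successors {1, 3, 4, 5, 6, 7, 8}; q ∨ p there: 1:F, 3:T, 4:F, 5:T, 6:T, 7:T, 8:T. ✗
8: successors {1, 2, 3, 6, 8}; q ∨ p there: 1:F, 2:T, 3:T, 6:T, 8:T. ✗
— 1 world.
For ◇(p ∧ q):
1: successors {2, 3, 4, 5, 7}; p ∧ q there: 2:F, 3:T, 4:F, 5:F, 7:F. ✓
2: successors {1, 3, 5, 7, 8}; p ∧ q there: 1:F, 3:T, 5:F, 7:F, 8:F. ✓
3: successors {1, 2, 3, 4, 5, 6}; p ∧ q there: 1:F, 2:F, 3:T, 4:F, 5:F, 6:F. ✓
4: successors {1, 2, 4, 5, 7}; p ∧ q there: 1:F, 2:F, 4:F, 5:F, 7:F. ✗
5: successors {2, 3, 4, 5, 7, 8}; p ∧ q there: 2:F, 3:T, 4:F, 5:F, 7:F, 8:F. ✓
6: successors {2, 6}; p ∧ q there: 2:F, 6:F. ✗
7: successors {1, 3, 4, 5, 6, 7, 8}; p ∧ q there: 1:F, 3:T, 4:F, 5:F, 6:F, 7:F, 8:F. ✓
8: successors {1, 2, 3, 6, 8}; p ∧ q there: 1:F, 2:F, 3:T, 6:F, 8:F. ✓
— 6 worlds.

1 and 6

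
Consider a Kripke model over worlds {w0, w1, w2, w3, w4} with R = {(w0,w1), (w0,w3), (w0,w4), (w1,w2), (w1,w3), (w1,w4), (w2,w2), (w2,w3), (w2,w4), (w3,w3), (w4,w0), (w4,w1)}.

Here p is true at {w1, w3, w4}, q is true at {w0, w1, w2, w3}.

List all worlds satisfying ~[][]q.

w0: [][]q is F. ✓
w1: [][]q is F. ✓
w2: [][]q is F. ✓
w3: [][]q is T. ✗
w4: [][]q is F. ✓

{w0, w1, w2, w4}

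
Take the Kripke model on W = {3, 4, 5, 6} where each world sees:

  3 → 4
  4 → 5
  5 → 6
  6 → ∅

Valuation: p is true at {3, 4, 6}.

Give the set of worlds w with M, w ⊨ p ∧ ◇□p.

{4}

3: p is T, ◇□p is F. ✗
4: p is T, ◇□p is T. ✓
5: p is F, ◇□p is T. ✗
6: p is T, ◇□p is F. ✗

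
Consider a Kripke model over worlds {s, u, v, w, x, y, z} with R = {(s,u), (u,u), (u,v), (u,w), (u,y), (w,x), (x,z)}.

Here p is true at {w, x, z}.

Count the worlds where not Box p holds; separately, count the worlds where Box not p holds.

2 and 4

For not Box p:
s: Box p is F. ✓
u: Box p is F. ✓
v: Box p is T. ✗
w: Box p is T. ✗
x: Box p is T. ✗
y: Box p is T. ✗
z: Box p is T. ✗
— 2 worlds.
For Box not p:
s: successors {u}; not p there: u:T. ✓
u: successors {u, v, w, y}; not p there: u:T, v:T, w:F, y:T. ✗
v: no successors, so Box not p holds vacuously. ✓
w: successors {x}; not p there: x:F. ✗
x: successors {z}; not p there: z:F. ✗
y: no successors, so Box not p holds vacuously. ✓
z: no successors, so Box not p holds vacuously. ✓
— 4 worlds.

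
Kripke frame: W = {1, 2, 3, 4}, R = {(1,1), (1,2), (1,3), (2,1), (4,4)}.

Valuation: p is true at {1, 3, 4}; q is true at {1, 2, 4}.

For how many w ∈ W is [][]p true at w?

2

1: successors {1, 2, 3}; []p there: 1:F, 2:T, 3:T. ✗
2: successors {1}; []p there: 1:F. ✗
3: no successors, so [][]p holds vacuously. ✓
4: successors {4}; []p there: 4:T. ✓
Satisfying worlds: {3, 4}.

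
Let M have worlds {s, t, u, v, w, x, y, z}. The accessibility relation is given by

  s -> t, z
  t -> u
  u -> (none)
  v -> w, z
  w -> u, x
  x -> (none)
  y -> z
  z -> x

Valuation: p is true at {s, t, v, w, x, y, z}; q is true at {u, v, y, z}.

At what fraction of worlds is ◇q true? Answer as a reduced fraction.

s: successors {t, z}; q there: t:F, z:T. ✓
t: successors {u}; q there: u:T. ✓
u: no successors, so ◇q fails. ✗
v: successors {w, z}; q there: w:F, z:T. ✓
w: successors {u, x}; q there: u:T, x:F. ✓
x: no successors, so ◇q fails. ✗
y: successors {z}; q there: z:T. ✓
z: successors {x}; q there: x:F. ✗
That's 5 of 8 worlds, so 5/8.

5/8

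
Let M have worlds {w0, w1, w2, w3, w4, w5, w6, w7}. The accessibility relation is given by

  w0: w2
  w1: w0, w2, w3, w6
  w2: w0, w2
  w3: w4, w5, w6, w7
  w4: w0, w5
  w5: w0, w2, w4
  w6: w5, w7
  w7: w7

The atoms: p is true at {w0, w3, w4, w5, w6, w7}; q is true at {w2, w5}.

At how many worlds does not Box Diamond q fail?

w0: Box Diamond q is T. ✗
w1: Box Diamond q is T. ✗
w2: Box Diamond q is T. ✗
w3: Box Diamond q is F. ✓
w4: Box Diamond q is T. ✗
w5: Box Diamond q is T. ✗
w6: Box Diamond q is F. ✓
w7: Box Diamond q is F. ✓
Satisfying worlds: {w3, w6, w7}.
So not Box Diamond q fails at the other 5 worlds.

5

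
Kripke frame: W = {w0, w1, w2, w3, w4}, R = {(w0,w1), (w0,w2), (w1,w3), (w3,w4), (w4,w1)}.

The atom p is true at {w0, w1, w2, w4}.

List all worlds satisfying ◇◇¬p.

w0: successors {w1, w2}; ◇¬p there: w1:T, w2:F. ✓
w1: successors {w3}; ◇¬p there: w3:F. ✗
w2: no successors, so ◇◇¬p fails. ✗
w3: successors {w4}; ◇¬p there: w4:F. ✗
w4: successors {w1}; ◇¬p there: w1:T. ✓

{w0, w4}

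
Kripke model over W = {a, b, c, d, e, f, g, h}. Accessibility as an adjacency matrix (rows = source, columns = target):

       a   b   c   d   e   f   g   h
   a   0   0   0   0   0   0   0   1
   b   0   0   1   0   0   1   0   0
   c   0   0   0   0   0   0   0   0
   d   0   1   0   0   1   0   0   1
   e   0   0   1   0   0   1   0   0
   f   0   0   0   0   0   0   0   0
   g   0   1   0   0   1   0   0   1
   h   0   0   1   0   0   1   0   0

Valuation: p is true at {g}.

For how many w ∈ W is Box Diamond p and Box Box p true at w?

2

a: Box Diamond p is F, Box Box p is F. ✗
b: Box Diamond p is F, Box Box p is T. ✗
c: Box Diamond p is T, Box Box p is T. ✓
d: Box Diamond p is F, Box Box p is F. ✗
e: Box Diamond p is F, Box Box p is T. ✗
f: Box Diamond p is T, Box Box p is T. ✓
g: Box Diamond p is F, Box Box p is F. ✗
h: Box Diamond p is F, Box Box p is T. ✗
Satisfying worlds: {c, f}.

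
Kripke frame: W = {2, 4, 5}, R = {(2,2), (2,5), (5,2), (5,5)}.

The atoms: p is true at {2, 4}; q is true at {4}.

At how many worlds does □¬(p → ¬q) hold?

1

2: successors {2, 5}; ¬(p → ¬q) there: 2:F, 5:F. ✗
4: no successors, so □¬(p → ¬q) holds vacuously. ✓
5: successors {2, 5}; ¬(p → ¬q) there: 2:F, 5:F. ✗
Satisfying worlds: {4}.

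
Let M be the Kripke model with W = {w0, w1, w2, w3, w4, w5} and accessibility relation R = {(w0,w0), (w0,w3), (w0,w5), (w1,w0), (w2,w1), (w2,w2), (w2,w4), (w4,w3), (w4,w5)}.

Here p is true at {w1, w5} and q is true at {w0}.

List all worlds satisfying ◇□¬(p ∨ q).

{w0, w4}

w0: successors {w0, w3, w5}; □¬(p ∨ q) there: w0:F, w3:T, w5:T. ✓
w1: successors {w0}; □¬(p ∨ q) there: w0:F. ✗
w2: successors {w1, w2, w4}; □¬(p ∨ q) there: w1:F, w2:F, w4:F. ✗
w3: no successors, so ◇□¬(p ∨ q) fails. ✗
w4: successors {w3, w5}; □¬(p ∨ q) there: w3:T, w5:T. ✓
w5: no successors, so ◇□¬(p ∨ q) fails. ✗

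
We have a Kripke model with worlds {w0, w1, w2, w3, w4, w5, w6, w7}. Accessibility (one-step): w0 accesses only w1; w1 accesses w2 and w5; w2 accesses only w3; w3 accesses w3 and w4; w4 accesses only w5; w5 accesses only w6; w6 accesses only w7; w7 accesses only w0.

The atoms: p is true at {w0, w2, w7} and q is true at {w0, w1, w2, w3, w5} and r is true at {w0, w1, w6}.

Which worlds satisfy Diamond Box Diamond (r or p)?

w0: successors {w1}; Box Diamond (r or p) there: w1:F. ✗
w1: successors {w2, w5}; Box Diamond (r or p) there: w2:F, w5:T. ✓
w2: successors {w3}; Box Diamond (r or p) there: w3:F. ✗
w3: successors {w3, w4}; Box Diamond (r or p) there: w3:F, w4:T. ✓
w4: successors {w5}; Box Diamond (r or p) there: w5:T. ✓
w5: successors {w6}; Box Diamond (r or p) there: w6:T. ✓
w6: successors {w7}; Box Diamond (r or p) there: w7:T. ✓
w7: successors {w0}; Box Diamond (r or p) there: w0:T. ✓

{w1, w3, w4, w5, w6, w7}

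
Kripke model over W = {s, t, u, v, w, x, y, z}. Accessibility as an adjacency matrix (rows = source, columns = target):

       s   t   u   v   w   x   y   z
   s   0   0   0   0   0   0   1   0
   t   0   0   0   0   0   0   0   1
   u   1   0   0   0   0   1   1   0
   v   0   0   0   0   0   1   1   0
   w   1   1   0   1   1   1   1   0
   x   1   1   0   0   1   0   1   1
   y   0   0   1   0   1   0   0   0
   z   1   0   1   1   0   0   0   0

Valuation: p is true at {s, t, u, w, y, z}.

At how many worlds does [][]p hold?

s: successors {y}; []p there: y:T. ✓
t: successors {z}; []p there: z:F. ✗
u: successors {s, x, y}; []p there: s:T, x:T, y:T. ✓
v: successors {x, y}; []p there: x:T, y:T. ✓
w: successors {s, t, v, w, x, y}; []p there: s:T, t:T, v:F, w:F, x:T, y:T. ✗
x: successors {s, t, w, y, z}; []p there: s:T, t:T, w:F, y:T, z:F. ✗
y: successors {u, w}; []p there: u:F, w:F. ✗
z: successors {s, u, v}; []p there: s:T, u:F, v:F. ✗
Satisfying worlds: {s, u, v}.

3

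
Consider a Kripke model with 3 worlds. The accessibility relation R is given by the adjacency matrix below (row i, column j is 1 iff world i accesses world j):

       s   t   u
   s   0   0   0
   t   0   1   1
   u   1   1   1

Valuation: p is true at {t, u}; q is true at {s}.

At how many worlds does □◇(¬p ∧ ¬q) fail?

2

s: no successors, so □◇(¬p ∧ ¬q) holds vacuously. ✓
t: successors {t, u}; ◇(¬p ∧ ¬q) there: t:F, u:F. ✗
u: successors {s, t, u}; ◇(¬p ∧ ¬q) there: s:F, t:F, u:F. ✗
Satisfying worlds: {s}.
So □◇(¬p ∧ ¬q) fails at the other 2 worlds.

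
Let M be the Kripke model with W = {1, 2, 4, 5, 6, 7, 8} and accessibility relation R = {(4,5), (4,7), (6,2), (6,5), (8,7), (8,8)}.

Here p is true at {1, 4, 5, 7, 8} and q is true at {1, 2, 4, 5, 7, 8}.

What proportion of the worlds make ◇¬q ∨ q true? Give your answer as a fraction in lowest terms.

6/7

1: ◇¬q is F, q is T. ✓
2: ◇¬q is F, q is T. ✓
4: ◇¬q is F, q is T. ✓
5: ◇¬q is F, q is T. ✓
6: ◇¬q is F, q is F. ✗
7: ◇¬q is F, q is T. ✓
8: ◇¬q is F, q is T. ✓
That's 6 of 7 worlds, so 6/7.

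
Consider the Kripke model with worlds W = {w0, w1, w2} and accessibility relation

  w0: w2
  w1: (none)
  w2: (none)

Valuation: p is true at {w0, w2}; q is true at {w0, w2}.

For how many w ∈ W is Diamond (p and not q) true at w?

w0: successors {w2}; p and not q there: w2:F. ✗
w1: no successors, so Diamond (p and not q) fails. ✗
w2: no successors, so Diamond (p and not q) fails. ✗
Satisfying worlds: ∅.

0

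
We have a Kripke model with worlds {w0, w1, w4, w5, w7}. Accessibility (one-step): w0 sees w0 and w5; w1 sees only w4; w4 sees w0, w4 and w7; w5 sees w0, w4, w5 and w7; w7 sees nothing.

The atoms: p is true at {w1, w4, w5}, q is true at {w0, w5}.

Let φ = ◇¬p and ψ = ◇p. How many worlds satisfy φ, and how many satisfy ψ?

3 and 4

For ◇¬p:
w0: successors {w0, w5}; ¬p there: w0:T, w5:F. ✓
w1: successors {w4}; ¬p there: w4:F. ✗
w4: successors {w0, w4, w7}; ¬p there: w0:T, w4:F, w7:T. ✓
w5: successors {w0, w4, w5, w7}; ¬p there: w0:T, w4:F, w5:F, w7:T. ✓
w7: no successors, so ◇¬p fails. ✗
— 3 worlds.
For ◇p:
w0: successors {w0, w5}; p there: w0:F, w5:T. ✓
w1: successors {w4}; p there: w4:T. ✓
w4: successors {w0, w4, w7}; p there: w0:F, w4:T, w7:F. ✓
w5: successors {w0, w4, w5, w7}; p there: w0:F, w4:T, w5:T, w7:F. ✓
w7: no successors, so ◇p fails. ✗
— 4 worlds.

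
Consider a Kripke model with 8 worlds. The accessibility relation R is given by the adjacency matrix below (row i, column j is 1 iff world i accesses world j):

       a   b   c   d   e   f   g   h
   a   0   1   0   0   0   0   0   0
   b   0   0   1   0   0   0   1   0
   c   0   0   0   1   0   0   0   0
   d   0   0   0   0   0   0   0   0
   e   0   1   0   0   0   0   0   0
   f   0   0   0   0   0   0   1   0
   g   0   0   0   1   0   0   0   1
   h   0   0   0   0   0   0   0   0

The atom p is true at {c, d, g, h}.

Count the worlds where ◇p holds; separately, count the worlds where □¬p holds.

For ◇p:
a: successors {b}; p there: b:F. ✗
b: successors {c, g}; p there: c:T, g:T. ✓
c: successors {d}; p there: d:T. ✓
d: no successors, so ◇p fails. ✗
e: successors {b}; p there: b:F. ✗
f: successors {g}; p there: g:T. ✓
g: successors {d, h}; p there: d:T, h:T. ✓
h: no successors, so ◇p fails. ✗
— 4 worlds.
For □¬p:
a: successors {b}; ¬p there: b:T. ✓
b: successors {c, g}; ¬p there: c:F, g:F. ✗
c: successors {d}; ¬p there: d:F. ✗
d: no successors, so □¬p holds vacuously. ✓
e: successors {b}; ¬p there: b:T. ✓
f: successors {g}; ¬p there: g:F. ✗
g: successors {d, h}; ¬p there: d:F, h:F. ✗
h: no successors, so □¬p holds vacuously. ✓
— 4 worlds.

4 and 4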